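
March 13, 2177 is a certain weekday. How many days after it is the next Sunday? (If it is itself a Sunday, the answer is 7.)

3

Mar 13, 2177 is a Thursday.
From Thursday to the next Sunday is 3 days.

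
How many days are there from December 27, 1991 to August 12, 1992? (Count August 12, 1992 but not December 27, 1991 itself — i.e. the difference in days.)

229

Dec 27, 1991 → Jan 27, 1992: 31 days (December has 31).
Jan 27, 1992 → Feb 27, 1992: 31 days (January has 31).
Feb 27, 1992 → Mar 27, 1992: 29 days (February has 29).
Mar 27, 1992 → Apr 27, 1992: 31 days (March has 31).
Apr 27, 1992 → May 27, 1992: 30 days (April has 30).
May 27, 1992 → Jun 27, 1992: 31 days (May has 31).
Jun 27, 1992 → Jul 27, 1992: 30 days (June has 30).
Jul 27, 1992 → Aug 12, 1992: 16 days.
Total: 229 days.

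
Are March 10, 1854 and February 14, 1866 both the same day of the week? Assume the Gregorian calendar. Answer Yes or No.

From Mar 10, 1854 to Feb 14, 1866 is 4359 days.
4359 mod 7 = 5, so they are different weekdays.
(Mar 10, 1854 is a Friday; Feb 14, 1866 is a Wednesday.)

No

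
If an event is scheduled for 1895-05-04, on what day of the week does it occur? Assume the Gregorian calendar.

Saturday

Doomsday rule: the anchor day for the 1800s is Friday. For year 95: 95÷12 = 7 r 11, and 11÷4 = 2, so 7+11+2 = 20.
Friday + 20 ≡ Thursday — that's 1895's doomsday.
In May the doomsday date is May 9.
May 4 is 5 days before May 9; 5 mod 7 = 5, so Thursday − 5 = Saturday.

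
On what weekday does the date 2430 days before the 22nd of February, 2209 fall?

First find the weekday of Feb 22, 2209. Doomsday rule: the anchor day for the 2200s is Friday. For year 09: 9÷12 = 0 r 9, and 9÷4 = 2, so 0+9+2 = 11.
Friday + 11 ≡ Tuesday — that's 2209's doomsday.
In February the doomsday date is Feb 28 (2209 is not a leap year).
Feb 22 is 6 days before Feb 28; 6 mod 7 = 6, so Tuesday − 6 = Wednesday.
2430 mod 7 = 1, so 2430 days before a Wednesday is Wednesday − 1 = Tuesday.

Tuesday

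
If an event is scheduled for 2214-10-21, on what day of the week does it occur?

Friday

Doomsday rule: the anchor day for the 2200s is Friday. For year 14: 14÷12 = 1 r 2, and 2÷4 = 0, so 1+2+0 = 3.
Friday + 3 ≡ Monday — that's 2214's doomsday.
In October the doomsday date is Oct 10.
Oct 21 is 11 days after Oct 10; 11 mod 7 = 4, so Monday + 4 = Friday.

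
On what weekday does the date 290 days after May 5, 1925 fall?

Friday

First find the weekday of May 5, 1925. Doomsday rule: the anchor day for the 1900s is Wednesday. For year 25: 25÷12 = 2 r 1, and 1÷4 = 0, so 2+1+0 = 3.
Wednesday + 3 ≡ Saturday — that's 1925's doomsday.
In May the doomsday date is May 9.
May 5 is 4 days before May 9; 4 mod 7 = 4, so Saturday − 4 = Tuesday.
290 mod 7 = 3, so 290 days after a Tuesday is Tuesday + 3 = Friday.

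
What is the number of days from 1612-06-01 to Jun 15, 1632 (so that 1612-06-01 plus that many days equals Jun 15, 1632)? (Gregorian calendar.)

Jun 1, 1612 → Jun 1, 1613: 365 days.
Jun 1, 1613 → Jun 1, 1614: 365 days.
Jun 1, 1614 → Jun 1, 1615: 365 days.
Jun 1, 1615 → Jun 1, 1616: 366 days (Feb 29, 1616 is in that span).
Jun 1, 1616 → Jun 1, 1617: 365 days.
Jun 1, 1617 → Jun 1, 1618: 365 days.
Jun 1, 1618 → Jun 1, 1619: 365 days.
Jun 1, 1619 → Jun 1, 1620: 366 days (Feb 29, 1620 is in that span).
Jun 1, 1620 → Jun 1, 1621: 365 days.
Jun 1, 1621 → Jun 1, 1622: 365 days.
Jun 1, 1622 → Jun 1, 1623: 365 days.
Jun 1, 1623 → Jun 1, 1624: 366 days (Feb 29, 1624 is in that span).
Jun 1, 1624 → Jun 1, 1625: 365 days.
Jun 1, 1625 → Jun 1, 1626: 365 days.
Jun 1, 1626 → Jun 1, 1627: 365 days.
Jun 1, 1627 → Jun 1, 1628: 366 days (Feb 29, 1628 is in that span).
Jun 1, 1628 → Jun 1, 1629: 365 days.
Jun 1, 1629 → Jun 1, 1630: 365 days.
Jun 1, 1630 → Jun 1, 1631: 365 days.
Jun 1, 1631 → Jul 1, 1631: 30 days (June has 30).
Jul 1, 1631 → Aug 1, 1631: 31 days (July has 31).
Aug 1, 1631 → Sep 1, 1631: 31 days (August has 31).
Sep 1, 1631 → Oct 1, 1631: 30 days (September has 30).
Oct 1, 1631 → Nov 1, 1631: 31 days (October has 31).
Nov 1, 1631 → Dec 1, 1631: 30 days (November has 30).
Dec 1, 1631 → Jan 1, 1632: 31 days (December has 31).
Jan 1, 1632 → Feb 1, 1632: 31 days (January has 31).
Feb 1, 1632 → Mar 1, 1632: 29 days (February has 29).
Mar 1, 1632 → Apr 1, 1632: 31 days (March has 31).
Apr 1, 1632 → May 1, 1632: 30 days (April has 30).
May 1, 1632 → Jun 1, 1632: 31 days (May has 31).
Jun 1, 1632 → Jun 15, 1632: 14 days.
Total: 7319 days.

7319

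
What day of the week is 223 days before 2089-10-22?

First find the weekday of Oct 22, 2089. Doomsday rule: the anchor day for the 2000s is Tuesday. For year 89: 89÷12 = 7 r 5, and 5÷4 = 1, so 7+5+1 = 13.
Tuesday + 13 ≡ Monday — that's 2089's doomsday.
In October the doomsday date is Oct 10.
Oct 22 is 12 days after Oct 10; 12 mod 7 = 5, so Monday + 5 = Saturday.
223 mod 7 = 6, so 223 days before a Saturday is Saturday − 6 = Sunday.

Sunday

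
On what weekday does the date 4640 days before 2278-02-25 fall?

Tuesday

First find the weekday of Feb 25, 2278. Doomsday rule: the anchor day for the 2200s is Friday. For year 78: 78÷12 = 6 r 6, and 6÷4 = 1, so 6+6+1 = 13.
Friday + 13 ≡ Thursday — that's 2278's doomsday.
In February the doomsday date is Feb 28 (2278 is not a leap year).
Feb 25 is 3 days before Feb 28; 3 mod 7 = 3, so Thursday − 3 = Monday.
4640 mod 7 = 6, so 4640 days before a Monday is Monday − 6 = Tuesday.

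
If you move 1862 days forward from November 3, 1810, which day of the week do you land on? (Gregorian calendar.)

First find the weekday of Nov 3, 1810. Doomsday rule: the anchor day for the 1800s is Friday. For year 10: 10÷12 = 0 r 10, and 10÷4 = 2, so 0+10+2 = 12.
Friday + 12 ≡ Wednesday — that's 1810's doomsday.
In November the doomsday date is Nov 7.
Nov 3 is 4 days before Nov 7; 4 mod 7 = 4, so Wednesday − 4 = Saturday.
1862 mod 7 = 0, so 1862 days after a Saturday is Saturday + 0 = Saturday.

Saturday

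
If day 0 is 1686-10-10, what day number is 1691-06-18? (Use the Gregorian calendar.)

1712

Oct 10, 1686 → Oct 10, 1687: 365 days.
Oct 10, 1687 → Oct 10, 1688: 366 days (Feb 29, 1688 is in that span).
Oct 10, 1688 → Oct 10, 1689: 365 days.
Oct 10, 1689 → Oct 10, 1690: 365 days.
Oct 10, 1690 → Nov 10, 1690: 31 days (October has 31).
Nov 10, 1690 → Dec 10, 1690: 30 days (November has 30).
Dec 10, 1690 → Jan 10, 1691: 31 days (December has 31).
Jan 10, 1691 → Feb 10, 1691: 31 days (January has 31).
Feb 10, 1691 → Mar 10, 1691: 28 days (February has 28).
Mar 10, 1691 → Apr 10, 1691: 31 days (March has 31).
Apr 10, 1691 → May 10, 1691: 30 days (April has 30).
May 10, 1691 → Jun 10, 1691: 31 days (May has 31).
Jun 10, 1691 → Jun 18, 1691: 8 days.
Total: 1712 days.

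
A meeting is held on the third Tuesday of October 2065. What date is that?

October 20, 2065

October 1, 2065 is a Thursday.
The first Tuesday is therefore October 6 (5 days later).
The third Tuesday is 6 + 2×7 = October 20.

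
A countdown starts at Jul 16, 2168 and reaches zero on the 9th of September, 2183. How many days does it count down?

5533

Jul 16, 2168 → Jul 16, 2169: 365 days.
Jul 16, 2169 → Jul 16, 2170: 365 days.
Jul 16, 2170 → Jul 16, 2171: 365 days.
Jul 16, 2171 → Jul 16, 2172: 366 days (Feb 29, 2172 is in that span).
Jul 16, 2172 → Jul 16, 2173: 365 days.
Jul 16, 2173 → Jul 16, 2174: 365 days.
Jul 16, 2174 → Jul 16, 2175: 365 days.
Jul 16, 2175 → Jul 16, 2176: 366 days (Feb 29, 2176 is in that span).
Jul 16, 2176 → Jul 16, 2177: 365 days.
Jul 16, 2177 → Jul 16, 2178: 365 days.
Jul 16, 2178 → Jul 16, 2179: 365 days.
Jul 16, 2179 → Jul 16, 2180: 366 days (Feb 29, 2180 is in that span).
Jul 16, 2180 → Jul 16, 2181: 365 days.
Jul 16, 2181 → Jul 16, 2182: 365 days.
Jul 16, 2182 → Jul 16, 2183: 365 days.
Jul 16, 2183 → Aug 16, 2183: 31 days (July has 31).
Aug 16, 2183 → Sep 9, 2183: 24 days.
Total: 5533 days.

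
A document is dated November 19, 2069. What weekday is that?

January 1, 2069 is a Tuesday.
Jan 1, 2069 → Feb 1, 2069: 31 days (January has 31).
Feb 1, 2069 → Mar 1, 2069: 28 days (February has 28).
Mar 1, 2069 → Apr 1, 2069: 31 days (March has 31).
Apr 1, 2069 → May 1, 2069: 30 days (April has 30).
May 1, 2069 → Jun 1, 2069: 31 days (May has 31).
Jun 1, 2069 → Jul 1, 2069: 30 days (June has 30).
Jul 1, 2069 → Aug 1, 2069: 31 days (July has 31).
Aug 1, 2069 → Sep 1, 2069: 31 days (August has 31).
Sep 1, 2069 → Oct 1, 2069: 30 days (September has 30).
Oct 1, 2069 → Nov 1, 2069: 31 days (October has 31).
Nov 1, 2069 → Nov 19, 2069: 18 days.
Total: 322 days.
322 mod 7 = 0, so Tuesday + 0 = Tuesday.

Tuesday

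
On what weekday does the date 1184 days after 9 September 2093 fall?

Sep 9, 2093 is a Wednesday.
1184 mod 7 = 1, so 1184 days after a Wednesday is Wednesday + 1 = Thursday.

Thursday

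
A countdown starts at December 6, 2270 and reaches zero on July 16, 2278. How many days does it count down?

Dec 6, 2270 → Dec 6, 2271: 365 days.
Dec 6, 2271 → Dec 6, 2272: 366 days (Feb 29, 2272 is in that span).
Dec 6, 2272 → Dec 6, 2273: 365 days.
Dec 6, 2273 → Dec 6, 2274: 365 days.
Dec 6, 2274 → Dec 6, 2275: 365 days.
Dec 6, 2275 → Dec 6, 2276: 366 days (Feb 29, 2276 is in that span).
Dec 6, 2276 → Dec 6, 2277: 365 days.
Dec 6, 2277 → Jan 6, 2278: 31 days (December has 31).
Jan 6, 2278 → Feb 6, 2278: 31 days (January has 31).
Feb 6, 2278 → Mar 6, 2278: 28 days (February has 28).
Mar 6, 2278 → Apr 6, 2278: 31 days (March has 31).
Apr 6, 2278 → May 6, 2278: 30 days (April has 30).
May 6, 2278 → Jun 6, 2278: 31 days (May has 31).
Jun 6, 2278 → Jul 6, 2278: 30 days (June has 30).
Jul 6, 2278 → Jul 16, 2278: 10 days.
Total: 2779 days.

2779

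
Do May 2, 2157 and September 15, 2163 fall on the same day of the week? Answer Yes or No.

No

From May 2, 2157 to Sep 15, 2163 is 2327 days.
2327 mod 7 = 3, so they are different weekdays.
(May 2, 2157 is a Monday; Sep 15, 2163 is a Thursday.)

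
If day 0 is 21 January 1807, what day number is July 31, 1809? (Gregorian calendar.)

Jan 21, 1807 → Jan 21, 1808: 365 days.
Jan 21, 1808 → Jan 21, 1809: 366 days (Feb 29, 1808 is in that span).
Jan 21, 1809 → Feb 21, 1809: 31 days (January has 31).
Feb 21, 1809 → Mar 21, 1809: 28 days (February has 28).
Mar 21, 1809 → Apr 21, 1809: 31 days (March has 31).
Apr 21, 1809 → May 21, 1809: 30 days (April has 30).
May 21, 1809 → Jun 21, 1809: 31 days (May has 31).
Jun 21, 1809 → Jul 21, 1809: 30 days (June has 30).
Jul 21, 1809 → Jul 31, 1809: 10 days.
Total: 922 days.

922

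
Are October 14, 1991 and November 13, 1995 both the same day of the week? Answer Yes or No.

From Oct 14, 1991 to Nov 13, 1995 is 1491 days.
1491 mod 7 = 0, so they are the same weekday.
(Oct 14, 1991 is a Monday; Nov 13, 1995 is a Monday.)

Yes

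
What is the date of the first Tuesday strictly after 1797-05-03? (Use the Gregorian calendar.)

May 3, 1797 is a Wednesday.
From Wednesday to the next Tuesday is 6 days.
May 3, 1797 + 6 = May 9, 1797.

May 9, 1797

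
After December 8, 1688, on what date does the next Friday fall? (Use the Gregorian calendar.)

December 10, 1688

Dec 8, 1688 is a Wednesday.
From Wednesday to the next Friday is 2 days.
Dec 8, 1688 + 2 = Dec 10, 1688.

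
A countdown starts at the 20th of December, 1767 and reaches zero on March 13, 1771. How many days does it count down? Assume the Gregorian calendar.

1179

Dec 20, 1767 → Dec 20, 1768: 366 days (Feb 29, 1768 is in that span).
Dec 20, 1768 → Dec 20, 1769: 365 days.
Dec 20, 1769 → Dec 20, 1770: 365 days.
Dec 20, 1770 → Jan 20, 1771: 31 days (December has 31).
Jan 20, 1771 → Feb 20, 1771: 31 days (January has 31).
Feb 20, 1771 → Mar 13, 1771: 21 days.
Total: 1179 days.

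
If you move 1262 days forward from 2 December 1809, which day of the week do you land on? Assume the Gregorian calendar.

Monday

First find the weekday of Dec 2, 1809. Doomsday rule: the anchor day for the 1800s is Friday. For year 09: 9÷12 = 0 r 9, and 9÷4 = 2, so 0+9+2 = 11.
Friday + 11 ≡ Tuesday — that's 1809's doomsday.
In December the doomsday date is Dec 12.
Dec 2 is 10 days before Dec 12; 10 mod 7 = 3, so Tuesday − 3 = Saturday.
1262 mod 7 = 2, so 1262 days after a Saturday is Saturday + 2 = Monday.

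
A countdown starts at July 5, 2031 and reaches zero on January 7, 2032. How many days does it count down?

186

Jul 5, 2031 → Aug 5, 2031: 31 days (July has 31).
Aug 5, 2031 → Sep 5, 2031: 31 days (August has 31).
Sep 5, 2031 → Oct 5, 2031: 30 days (September has 30).
Oct 5, 2031 → Nov 5, 2031: 31 days (October has 31).
Nov 5, 2031 → Dec 5, 2031: 30 days (November has 30).
Dec 5, 2031 → Jan 5, 2032: 31 days (December has 31).
Jan 5, 2032 → Jan 7, 2032: 2 days.
Total: 186 days.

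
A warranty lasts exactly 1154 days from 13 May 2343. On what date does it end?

+366 (one year; includes Feb 29, 2344) → May 13, 2344 (788 left).
+365 (one year) → May 13, 2345 (423 left).
+365 (one year) → May 13, 2346 (58 left).
May has 31 days: +19 → Jun 1, 2346 (39 left).
Jun has 30 days: +30 → Jul 1, 2346 (9 left).
+9 → Jul 10, 2346.

July 10, 2346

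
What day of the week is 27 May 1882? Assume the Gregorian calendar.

Saturday

Doomsday rule: the anchor day for the 1800s is Friday. For year 82: 82÷12 = 6 r 10, and 10÷4 = 2, so 6+10+2 = 18.
Friday + 18 ≡ Tuesday — that's 1882's doomsday.
In May the doomsday date is May 9.
May 27 is 18 days after May 9; 18 mod 7 = 4, so Tuesday + 4 = Saturday.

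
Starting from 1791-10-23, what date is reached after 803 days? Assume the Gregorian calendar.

January 3, 1794

+366 (one year; includes Feb 29, 1792) → Oct 23, 1792 (437 left).
+365 (one year) → Oct 23, 1793 (72 left).
Oct has 31 days: +9 → Nov 1, 1793 (63 left).
Nov has 30 days: +30 → Dec 1, 1793 (33 left).
Dec has 31 days: +31 → Jan 1, 1794 (2 left).
+2 → Jan 3, 1794.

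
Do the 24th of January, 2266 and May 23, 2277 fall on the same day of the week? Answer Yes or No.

Yes

From Jan 24, 2266 to May 23, 2277 is 4137 days.
4137 mod 7 = 0, so they are the same weekday.
(Jan 24, 2266 is a Wednesday; May 23, 2277 is a Wednesday.)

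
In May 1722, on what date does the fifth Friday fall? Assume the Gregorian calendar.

May 1, 1722 is a Friday.
The first Friday is therefore May 1 (same day).
The fifth Friday is 1 + 4×7 = May 29.

May 29, 1722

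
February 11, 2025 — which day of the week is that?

Doomsday rule: the anchor day for the 2000s is Tuesday. For year 25: 25÷12 = 2 r 1, and 1÷4 = 0, so 2+1+0 = 3.
Tuesday + 3 ≡ Friday — that's 2025's doomsday.
In February the doomsday date is Feb 28 (2025 is not a leap year).
Feb 11 is 17 days before Feb 28; 17 mod 7 = 3, so Friday − 3 = Tuesday.

Tuesday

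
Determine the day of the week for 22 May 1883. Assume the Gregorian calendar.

Doomsday rule: the anchor day for the 1800s is Friday. For year 83: 83÷12 = 6 r 11, and 11÷4 = 2, so 6+11+2 = 19.
Friday + 19 ≡ Wednesday — that's 1883's doomsday.
In May the doomsday date is May 9.
May 22 is 13 days after May 9; 13 mod 7 = 6, so Wednesday + 6 = Tuesday.

Tuesday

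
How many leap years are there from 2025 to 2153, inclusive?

31

Multiples of 4 in [2025,2153]: 32.
Of those, multiples of 100: 1 (not leap unless ÷400).
Multiples of 400: 0.
Leap years = 32 − 1 + 0 = 31.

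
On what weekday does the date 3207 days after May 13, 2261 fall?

May 13, 2261 is a Monday.
3207 mod 7 = 1, so 3207 days after a Monday is Monday + 1 = Tuesday.

Tuesday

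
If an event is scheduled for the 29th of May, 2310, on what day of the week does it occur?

Sunday

Doomsday rule: the anchor day for the 2300s is Wednesday. For year 10: 10÷12 = 0 r 10, and 10÷4 = 2, so 0+10+2 = 12.
Wednesday + 12 ≡ Monday — that's 2310's doomsday.
In May the doomsday date is May 9.
May 29 is 20 days after May 9; 20 mod 7 = 6, so Monday + 6 = Sunday.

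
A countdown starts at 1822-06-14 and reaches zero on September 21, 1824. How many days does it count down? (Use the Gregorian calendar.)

830

Jun 14, 1822 → Jun 14, 1823: 365 days.
Jun 14, 1823 → Jun 14, 1824: 366 days (Feb 29, 1824 is in that span).
Jun 14, 1824 → Jul 14, 1824: 30 days (June has 30).
Jul 14, 1824 → Aug 14, 1824: 31 days (July has 31).
Aug 14, 1824 → Sep 14, 1824: 31 days (August has 31).
Sep 14, 1824 → Sep 21, 1824: 7 days.
Total: 830 days.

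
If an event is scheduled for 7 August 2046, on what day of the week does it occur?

Tuesday

January 1, 2046 is a Monday.
Jan 1, 2046 → Feb 1, 2046: 31 days (January has 31).
Feb 1, 2046 → Mar 1, 2046: 28 days (February has 28).
Mar 1, 2046 → Apr 1, 2046: 31 days (March has 31).
Apr 1, 2046 → May 1, 2046: 30 days (April has 30).
May 1, 2046 → Jun 1, 2046: 31 days (May has 31).
Jun 1, 2046 → Jul 1, 2046: 30 days (June has 30).
Jul 1, 2046 → Aug 1, 2046: 31 days (July has 31).
Aug 1, 2046 → Aug 7, 2046: 6 days.
Total: 218 days.
218 mod 7 = 1, so Monday + 1 = Tuesday.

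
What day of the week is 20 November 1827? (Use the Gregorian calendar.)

Doomsday rule: the anchor day for the 1800s is Friday. For year 27: 27÷12 = 2 r 3, and 3÷4 = 0, so 2+3+0 = 5.
Friday + 5 ≡ Wednesday — that's 1827's doomsday.
In November the doomsday date is Nov 7.
Nov 20 is 13 days after Nov 7; 13 mod 7 = 6, so Wednesday + 6 = Tuesday.

Tuesday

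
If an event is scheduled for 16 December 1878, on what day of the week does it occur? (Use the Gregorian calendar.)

Monday

Doomsday rule: the anchor day for the 1800s is Friday. For year 78: 78÷12 = 6 r 6, and 6÷4 = 1, so 6+6+1 = 13.
Friday + 13 ≡ Thursday — that's 1878's doomsday.
In December the doomsday date is Dec 12.
Dec 16 is 4 days after Dec 12; 4 mod 7 = 4, so Thursday + 4 = Monday.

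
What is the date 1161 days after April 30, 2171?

+366 (one year; includes Feb 29, 2172) → Apr 30, 2172 (795 left).
+365 (one year) → Apr 30, 2173 (430 left).
+365 (one year) → Apr 30, 2174 (65 left).
Apr has 30 days: +1 → May 1, 2174 (64 left).
May has 31 days: +31 → Jun 1, 2174 (33 left).
Jun has 30 days: +30 → Jul 1, 2174 (3 left).
+3 → Jul 4, 2174.

July 4, 2174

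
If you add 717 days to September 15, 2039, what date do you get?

September 1, 2041

+366 (one year; includes Feb 29, 2040) → Sep 15, 2040 (351 left).
Sep has 30 days: +16 → Oct 1, 2040 (335 left).
Oct has 31 days: +31 → Nov 1, 2040 (304 left).
Nov has 30 days: +30 → Dec 1, 2040 (274 left).
Dec has 31 days: +31 → Jan 1, 2041 (243 left).
Jan has 31 days: +31 → Feb 1, 2041 (212 left).
Feb has 28 days: +28 → Mar 1, 2041 (184 left).
Mar has 31 days: +31 → Apr 1, 2041 (153 left).
Apr has 30 days: +30 → May 1, 2041 (123 left).
May has 31 days: +31 → Jun 1, 2041 (92 left).
Jun has 30 days: +30 → Jul 1, 2041 (62 left).
Jul has 31 days: +31 → Aug 1, 2041 (31 left).
Aug has 31 days: +31 → Sep 1, 2041 (0 left).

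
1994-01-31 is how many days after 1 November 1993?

91

Nov 1, 1993 → Dec 1, 1993: 30 days (November has 30).
Dec 1, 1993 → Jan 1, 1994: 31 days (December has 31).
Jan 1, 1994 → Jan 31, 1994: 30 days.
Total: 91 days.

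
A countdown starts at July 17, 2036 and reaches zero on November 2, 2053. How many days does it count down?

6317

Jul 17, 2036 → Jul 17, 2037: 365 days.
Jul 17, 2037 → Jul 17, 2038: 365 days.
Jul 17, 2038 → Jul 17, 2039: 365 days.
Jul 17, 2039 → Jul 17, 2040: 366 days (Feb 29, 2040 is in that span).
Jul 17, 2040 → Jul 17, 2041: 365 days.
Jul 17, 2041 → Jul 17, 2042: 365 days.
Jul 17, 2042 → Jul 17, 2043: 365 days.
Jul 17, 2043 → Jul 17, 2044: 366 days (Feb 29, 2044 is in that span).
Jul 17, 2044 → Jul 17, 2045: 365 days.
Jul 17, 2045 → Jul 17, 2046: 365 days.
Jul 17, 2046 → Jul 17, 2047: 365 days.
Jul 17, 2047 → Jul 17, 2048: 366 days (Feb 29, 2048 is in that span).
Jul 17, 2048 → Jul 17, 2049: 365 days.
Jul 17, 2049 → Jul 17, 2050: 365 days.
Jul 17, 2050 → Jul 17, 2051: 365 days.
Jul 17, 2051 → Jul 17, 2052: 366 days (Feb 29, 2052 is in that span).
Jul 17, 2052 → Jul 17, 2053: 365 days.
Jul 17, 2053 → Aug 17, 2053: 31 days (July has 31).
Aug 17, 2053 → Sep 17, 2053: 31 days (August has 31).
Sep 17, 2053 → Oct 17, 2053: 30 days (September has 30).
Oct 17, 2053 → Nov 2, 2053: 16 days.
Total: 6317 days.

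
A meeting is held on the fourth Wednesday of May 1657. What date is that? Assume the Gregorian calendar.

May 1, 1657 is a Tuesday.
The first Wednesday is therefore May 2 (1 days later).
The fourth Wednesday is 2 + 3×7 = May 23.

May 23, 1657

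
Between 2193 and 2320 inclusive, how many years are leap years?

30

Multiples of 4 in [2193,2320]: 32.
Of those, multiples of 100: 2 (not leap unless ÷400).
Multiples of 400: 0.
Leap years = 32 − 2 + 0 = 30.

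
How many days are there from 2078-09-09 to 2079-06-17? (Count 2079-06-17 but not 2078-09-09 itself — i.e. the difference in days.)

Sep 9, 2078 → Oct 9, 2078: 30 days (September has 30).
Oct 9, 2078 → Nov 9, 2078: 31 days (October has 31).
Nov 9, 2078 → Dec 9, 2078: 30 days (November has 30).
Dec 9, 2078 → Jan 9, 2079: 31 days (December has 31).
Jan 9, 2079 → Feb 9, 2079: 31 days (January has 31).
Feb 9, 2079 → Mar 9, 2079: 28 days (February has 28).
Mar 9, 2079 → Apr 9, 2079: 31 days (March has 31).
Apr 9, 2079 → May 9, 2079: 30 days (April has 30).
May 9, 2079 → Jun 9, 2079: 31 days (May has 31).
Jun 9, 2079 → Jun 17, 2079: 8 days.
Total: 281 days.

281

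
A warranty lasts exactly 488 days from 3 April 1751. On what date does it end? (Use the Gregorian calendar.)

+366 (one year; includes Feb 29, 1752) → Apr 3, 1752 (122 left).
Apr has 30 days: +28 → May 1, 1752 (94 left).
May has 31 days: +31 → Jun 1, 1752 (63 left).
Jun has 30 days: +30 → Jul 1, 1752 (33 left).
Jul has 31 days: +31 → Aug 1, 1752 (2 left).
+2 → Aug 3, 1752.

August 3, 1752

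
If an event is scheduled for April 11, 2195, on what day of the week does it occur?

Doomsday rule: the anchor day for the 2100s is Sunday. For year 95: 95÷12 = 7 r 11, and 11÷4 = 2, so 7+11+2 = 20.
Sunday + 20 ≡ Saturday — that's 2195's doomsday.
In April the doomsday date is Apr 4.
Apr 11 is 7 days after Apr 4; 7 mod 7 = 0, so Saturday + 0 = Saturday.

Saturday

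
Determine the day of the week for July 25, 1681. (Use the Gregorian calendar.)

Doomsday rule: the anchor day for the 1600s is Tuesday. For year 81: 81÷12 = 6 r 9, and 9÷4 = 2, so 6+9+2 = 17.
Tuesday + 17 ≡ Friday — that's 1681's doomsday.
In July the doomsday date is Jul 11.
Jul 25 is 14 days after Jul 11; 14 mod 7 = 0, so Friday + 0 = Friday.

Friday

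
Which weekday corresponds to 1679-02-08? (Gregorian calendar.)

Doomsday rule: the anchor day for the 1600s is Tuesday. For year 79: 79÷12 = 6 r 7, and 7÷4 = 1, so 6+7+1 = 14.
Tuesday + 14 ≡ Tuesday — that's 1679's doomsday.
In February the doomsday date is Feb 28 (1679 is not a leap year).
Feb 8 is 20 days before Feb 28; 20 mod 7 = 6, so Tuesday − 6 = Wednesday.

Wednesday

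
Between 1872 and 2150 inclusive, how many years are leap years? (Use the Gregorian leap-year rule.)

Multiples of 4 in [1872,2150]: 70.
Of those, multiples of 100: 3 (not leap unless ÷400).
Multiples of 400: 1.
Leap years = 70 − 3 + 1 = 68.

68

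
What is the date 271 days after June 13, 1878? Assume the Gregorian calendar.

Jun has 30 days: +18 → Jul 1, 1878 (253 left).
Jul has 31 days: +31 → Aug 1, 1878 (222 left).
Aug has 31 days: +31 → Sep 1, 1878 (191 left).
Sep has 30 days: +30 → Oct 1, 1878 (161 left).
Oct has 31 days: +31 → Nov 1, 1878 (130 left).
Nov has 30 days: +30 → Dec 1, 1878 (100 left).
Dec has 31 days: +31 → Jan 1, 1879 (69 left).
Jan has 31 days: +31 → Feb 1, 1879 (38 left).
Feb has 28 days: +28 → Mar 1, 1879 (10 left).
+10 → Mar 11, 1879.

March 11, 1879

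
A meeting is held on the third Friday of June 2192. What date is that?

June 15, 2192

June 1, 2192 is a Friday.
The first Friday is therefore June 1 (same day).
The third Friday is 1 + 2×7 = June 15.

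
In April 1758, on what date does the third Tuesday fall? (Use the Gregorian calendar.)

April 18, 1758

April 1, 1758 is a Saturday.
The first Tuesday is therefore April 4 (3 days later).
The third Tuesday is 4 + 2×7 = April 18.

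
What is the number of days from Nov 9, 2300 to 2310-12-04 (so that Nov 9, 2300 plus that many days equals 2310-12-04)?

Nov 9, 2300 → Nov 9, 2301: 365 days.
Nov 9, 2301 → Nov 9, 2302: 365 days.
Nov 9, 2302 → Nov 9, 2303: 365 days.
Nov 9, 2303 → Nov 9, 2304: 366 days (Feb 29, 2304 is in that span).
Nov 9, 2304 → Nov 9, 2305: 365 days.
Nov 9, 2305 → Nov 9, 2306: 365 days.
Nov 9, 2306 → Nov 9, 2307: 365 days.
Nov 9, 2307 → Nov 9, 2308: 366 days (Feb 29, 2308 is in that span).
Nov 9, 2308 → Nov 9, 2309: 365 days.
Nov 9, 2309 → Dec 9, 2309: 30 days (November has 30).
Dec 9, 2309 → Jan 9, 2310: 31 days (December has 31).
Jan 9, 2310 → Feb 9, 2310: 31 days (January has 31).
Feb 9, 2310 → Mar 9, 2310: 28 days (February has 28).
Mar 9, 2310 → Apr 9, 2310: 31 days (March has 31).
Apr 9, 2310 → May 9, 2310: 30 days (April has 30).
May 9, 2310 → Jun 9, 2310: 31 days (May has 31).
Jun 9, 2310 → Jul 9, 2310: 30 days (June has 30).
Jul 9, 2310 → Aug 9, 2310: 31 days (July has 31).
Aug 9, 2310 → Sep 9, 2310: 31 days (August has 31).
Sep 9, 2310 → Oct 9, 2310: 30 days (September has 30).
Oct 9, 2310 → Nov 9, 2310: 31 days (October has 31).
Nov 9, 2310 → Dec 4, 2310: 25 days.
Total: 3677 days.

3677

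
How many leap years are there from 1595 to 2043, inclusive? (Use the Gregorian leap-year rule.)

109

Multiples of 4 in [1595,2043]: 112.
Of those, multiples of 100: 5 (not leap unless ÷400).
Multiples of 400: 2.
Leap years = 112 − 5 + 2 = 109.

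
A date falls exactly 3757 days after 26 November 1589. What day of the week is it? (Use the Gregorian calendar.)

Nov 26, 1589 is a Sunday.
3757 mod 7 = 5, so 3757 days after a Sunday is Sunday + 5 = Friday.

Friday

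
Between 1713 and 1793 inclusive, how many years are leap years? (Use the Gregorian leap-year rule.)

20

Multiples of 4 in [1713,1793]: 20.
Of those, multiples of 100: 0 (not leap unless ÷400).
Multiples of 400: 0.
Leap years = 20 − 0 + 0 = 20.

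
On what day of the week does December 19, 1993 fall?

Sunday

Doomsday rule: the anchor day for the 1900s is Wednesday. For year 93: 93÷12 = 7 r 9, and 9÷4 = 2, so 7+9+2 = 18.
Wednesday + 18 ≡ Sunday — that's 1993's doomsday.
In December the doomsday date is Dec 12.
Dec 19 is 7 days after Dec 12; 7 mod 7 = 0, so Sunday + 0 = Sunday.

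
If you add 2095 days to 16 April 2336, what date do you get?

January 10, 2342

+365 (one year) → Apr 16, 2337 (1730 left).
+365 (one year) → Apr 16, 2338 (1365 left).
+365 (one year) → Apr 16, 2339 (1000 left).
+366 (one year; includes Feb 29, 2340) → Apr 16, 2340 (634 left).
+365 (one year) → Apr 16, 2341 (269 left).
Apr has 30 days: +15 → May 1, 2341 (254 left).
May has 31 days: +31 → Jun 1, 2341 (223 left).
Jun has 30 days: +30 → Jul 1, 2341 (193 left).
Jul has 31 days: +31 → Aug 1, 2341 (162 left).
Aug has 31 days: +31 → Sep 1, 2341 (131 left).
Sep has 30 days: +30 → Oct 1, 2341 (101 left).
Oct has 31 days: +31 → Nov 1, 2341 (70 left).
Nov has 30 days: +30 → Dec 1, 2341 (40 left).
Dec has 31 days: +31 → Jan 1, 2342 (9 left).
+9 → Jan 10, 2342.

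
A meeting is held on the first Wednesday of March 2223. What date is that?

March 5, 2223

March 1, 2223 is a Saturday.
The first Wednesday is therefore March 5 (4 days later).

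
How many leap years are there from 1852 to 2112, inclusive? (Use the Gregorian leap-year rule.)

64

Multiples of 4 in [1852,2112]: 66.
Of those, multiples of 100: 3 (not leap unless ÷400).
Multiples of 400: 1.
Leap years = 66 − 3 + 1 = 64.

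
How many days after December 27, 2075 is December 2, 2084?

Dec 27, 2075 → Dec 27, 2076: 366 days (Feb 29, 2076 is in that span).
Dec 27, 2076 → Dec 27, 2077: 365 days.
Dec 27, 2077 → Dec 27, 2078: 365 days.
Dec 27, 2078 → Dec 27, 2079: 365 days.
Dec 27, 2079 → Dec 27, 2080: 366 days (Feb 29, 2080 is in that span).
Dec 27, 2080 → Dec 27, 2081: 365 days.
Dec 27, 2081 → Dec 27, 2082: 365 days.
Dec 27, 2082 → Dec 27, 2083: 365 days.
Dec 27, 2083 → Jan 27, 2084: 31 days (December has 31).
Jan 27, 2084 → Feb 27, 2084: 31 days (January has 31).
Feb 27, 2084 → Mar 27, 2084: 29 days (February has 29).
Mar 27, 2084 → Apr 27, 2084: 31 days (March has 31).
Apr 27, 2084 → May 27, 2084: 30 days (April has 30).
May 27, 2084 → Jun 27, 2084: 31 days (May has 31).
Jun 27, 2084 → Jul 27, 2084: 30 days (June has 30).
Jul 27, 2084 → Aug 27, 2084: 31 days (July has 31).
Aug 27, 2084 → Sep 27, 2084: 31 days (August has 31).
Sep 27, 2084 → Oct 27, 2084: 30 days (September has 30).
Oct 27, 2084 → Nov 27, 2084: 31 days (October has 31).
Nov 27, 2084 → Dec 2, 2084: 5 days.
Total: 3263 days.

3263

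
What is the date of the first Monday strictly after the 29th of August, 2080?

Aug 29, 2080 is a Thursday.
From Thursday to the next Monday is 4 days.
Aug 29, 2080 + 4 = Sep 2, 2080.

September 2, 2080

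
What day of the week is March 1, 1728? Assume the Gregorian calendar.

Doomsday rule: the anchor day for the 1700s is Sunday. For year 28: 28÷12 = 2 r 4, and 4÷4 = 1, so 2+4+1 = 7.
Sunday + 7 ≡ Sunday — that's 1728's doomsday.
In March the doomsday date is Mar 14.
Mar 1 is 13 days before Mar 14; 13 mod 7 = 6, so Sunday − 6 = Monday.

Monday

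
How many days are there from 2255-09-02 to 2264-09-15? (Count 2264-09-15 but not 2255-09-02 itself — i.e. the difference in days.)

Sep 2, 2255 → Sep 2, 2256: 366 days (Feb 29, 2256 is in that span).
Sep 2, 2256 → Sep 2, 2257: 365 days.
Sep 2, 2257 → Sep 2, 2258: 365 days.
Sep 2, 2258 → Sep 2, 2259: 365 days.
Sep 2, 2259 → Sep 2, 2260: 366 days (Feb 29, 2260 is in that span).
Sep 2, 2260 → Sep 2, 2261: 365 days.
Sep 2, 2261 → Sep 2, 2262: 365 days.
Sep 2, 2262 → Sep 2, 2263: 365 days.
Sep 2, 2263 → Oct 2, 2263: 30 days (September has 30).
Oct 2, 2263 → Nov 2, 2263: 31 days (October has 31).
Nov 2, 2263 → Dec 2, 2263: 30 days (November has 30).
Dec 2, 2263 → Jan 2, 2264: 31 days (December has 31).
Jan 2, 2264 → Feb 2, 2264: 31 days (January has 31).
Feb 2, 2264 → Mar 2, 2264: 29 days (February has 29).
Mar 2, 2264 → Apr 2, 2264: 31 days (March has 31).
Apr 2, 2264 → May 2, 2264: 30 days (April has 30).
May 2, 2264 → Jun 2, 2264: 31 days (May has 31).
Jun 2, 2264 → Jul 2, 2264: 30 days (June has 30).
Jul 2, 2264 → Aug 2, 2264: 31 days (July has 31).
Aug 2, 2264 → Sep 2, 2264: 31 days (August has 31).
Sep 2, 2264 → Sep 15, 2264: 13 days.
Total: 3301 days.

3301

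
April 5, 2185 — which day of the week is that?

Doomsday rule: the anchor day for the 2100s is Sunday. For year 85: 85÷12 = 7 r 1, and 1÷4 = 0, so 7+1+0 = 8.
Sunday + 8 ≡ Monday — that's 2185's doomsday.
In April the doomsday date is Apr 4.
Apr 5 is 1 day after Apr 4; 1 mod 7 = 1, so Monday + 1 = Tuesday.

Tuesday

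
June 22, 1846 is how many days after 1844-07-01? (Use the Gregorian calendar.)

721

Jul 1, 1844 → Jul 1, 1845: 365 days.
Jul 1, 1845 → Aug 1, 1845: 31 days (July has 31).
Aug 1, 1845 → Sep 1, 1845: 31 days (August has 31).
Sep 1, 1845 → Oct 1, 1845: 30 days (September has 30).
Oct 1, 1845 → Nov 1, 1845: 31 days (October has 31).
Nov 1, 1845 → Dec 1, 1845: 30 days (November has 30).
Dec 1, 1845 → Jan 1, 1846: 31 days (December has 31).
Jan 1, 1846 → Feb 1, 1846: 31 days (January has 31).
Feb 1, 1846 → Mar 1, 1846: 28 days (February has 28).
Mar 1, 1846 → Apr 1, 1846: 31 days (March has 31).
Apr 1, 1846 → May 1, 1846: 30 days (April has 30).
May 1, 1846 → Jun 1, 1846: 31 days (May has 31).
Jun 1, 1846 → Jun 22, 1846: 21 days.
Total: 721 days.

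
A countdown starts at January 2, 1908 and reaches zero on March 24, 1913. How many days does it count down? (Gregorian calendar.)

1908

Jan 2, 1908 → Jan 2, 1909: 366 days (Feb 29, 1908 is in that span).
Jan 2, 1909 → Jan 2, 1910: 365 days.
Jan 2, 1910 → Jan 2, 1911: 365 days.
Jan 2, 1911 → Jan 2, 1912: 365 days.
Jan 2, 1912 → Jan 2, 1913: 366 days (Feb 29, 1912 is in that span).
Jan 2, 1913 → Feb 2, 1913: 31 days (January has 31).
Feb 2, 1913 → Mar 2, 1913: 28 days (February has 28).
Mar 2, 1913 → Mar 24, 1913: 22 days.
Total: 1908 days.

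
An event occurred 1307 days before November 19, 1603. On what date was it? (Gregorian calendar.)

April 21, 1600

−365 (one year) → Nov 19, 1602 (942 left).
−365 (one year) → Nov 19, 1601 (577 left).
−365 (one year) → Nov 19, 1600 (212 left).
−19 → Oct 31, 1600 (end of Oct, 31 days; 193 left).
−31 → Sep 30, 1600 (end of Sep, 30 days; 162 left).
−30 → Aug 31, 1600 (end of Aug, 31 days; 132 left).
−31 → Jul 31, 1600 (end of Jul, 31 days; 101 left).
−31 → Jun 30, 1600 (end of Jun, 30 days; 70 left).
−30 → May 31, 1600 (end of May, 31 days; 40 left).
−31 → Apr 30, 1600 (end of Apr, 30 days; 9 left).
−9 → Apr 21, 1600.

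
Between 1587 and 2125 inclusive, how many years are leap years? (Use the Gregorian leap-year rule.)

Multiples of 4 in [1587,2125]: 135.
Of those, multiples of 100: 6 (not leap unless ÷400).
Multiples of 400: 2.
Leap years = 135 − 6 + 2 = 131.

131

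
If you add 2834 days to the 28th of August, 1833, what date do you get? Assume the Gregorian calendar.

+365 (one year) → Aug 28, 1834 (2469 left).
+365 (one year) → Aug 28, 1835 (2104 left).
+366 (one year; includes Feb 29, 1836) → Aug 28, 1836 (1738 left).
+365 (one year) → Aug 28, 1837 (1373 left).
+365 (one year) → Aug 28, 1838 (1008 left).
+365 (one year) → Aug 28, 1839 (643 left).
+366 (one year; includes Feb 29, 1840) → Aug 28, 1840 (277 left).
Aug has 31 days: +4 → Sep 1, 1840 (273 left).
Sep has 30 days: +30 → Oct 1, 1840 (243 left).
Oct has 31 days: +31 → Nov 1, 1840 (212 left).
Nov has 30 days: +30 → Dec 1, 1840 (182 left).
Dec has 31 days: +31 → Jan 1, 1841 (151 left).
Jan has 31 days: +31 → Feb 1, 1841 (120 left).
Feb has 28 days: +28 → Mar 1, 1841 (92 left).
Mar has 31 days: +31 → Apr 1, 1841 (61 left).
Apr has 30 days: +30 → May 1, 1841 (31 left).
May has 31 days: +31 → Jun 1, 1841 (0 left).

June 1, 1841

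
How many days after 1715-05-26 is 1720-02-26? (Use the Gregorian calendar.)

1737

May 26, 1715 → May 26, 1716: 366 days (Feb 29, 1716 is in that span).
May 26, 1716 → May 26, 1717: 365 days.
May 26, 1717 → May 26, 1718: 365 days.
May 26, 1718 → May 26, 1719: 365 days.
May 26, 1719 → Jun 26, 1719: 31 days (May has 31).
Jun 26, 1719 → Jul 26, 1719: 30 days (June has 30).
Jul 26, 1719 → Aug 26, 1719: 31 days (July has 31).
Aug 26, 1719 → Sep 26, 1719: 31 days (August has 31).
Sep 26, 1719 → Oct 26, 1719: 30 days (September has 30).
Oct 26, 1719 → Nov 26, 1719: 31 days (October has 31).
Nov 26, 1719 → Dec 26, 1719: 30 days (November has 30).
Dec 26, 1719 → Jan 26, 1720: 31 days (December has 31).
Jan 26, 1720 → Feb 26, 1720: 31 days.
Total: 1737 days.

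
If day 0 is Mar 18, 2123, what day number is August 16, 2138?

5630

Mar 18, 2123 → Mar 18, 2124: 366 days (Feb 29, 2124 is in that span).
Mar 18, 2124 → Mar 18, 2125: 365 days.
Mar 18, 2125 → Mar 18, 2126: 365 days.
Mar 18, 2126 → Mar 18, 2127: 365 days.
Mar 18, 2127 → Mar 18, 2128: 366 days (Feb 29, 2128 is in that span).
Mar 18, 2128 → Mar 18, 2129: 365 days.
Mar 18, 2129 → Mar 18, 2130: 365 days.
Mar 18, 2130 → Mar 18, 2131: 365 days.
Mar 18, 2131 → Mar 18, 2132: 366 days (Feb 29, 2132 is in that span).
Mar 18, 2132 → Mar 18, 2133: 365 days.
Mar 18, 2133 → Mar 18, 2134: 365 days.
Mar 18, 2134 → Mar 18, 2135: 365 days.
Mar 18, 2135 → Mar 18, 2136: 366 days (Feb 29, 2136 is in that span).
Mar 18, 2136 → Mar 18, 2137: 365 days.
Mar 18, 2137 → Mar 18, 2138: 365 days.
Mar 18, 2138 → Apr 18, 2138: 31 days (March has 31).
Apr 18, 2138 → May 18, 2138: 30 days (April has 30).
May 18, 2138 → Jun 18, 2138: 31 days (May has 31).
Jun 18, 2138 → Jul 18, 2138: 30 days (June has 30).
Jul 18, 2138 → Aug 16, 2138: 29 days.
Total: 5630 days.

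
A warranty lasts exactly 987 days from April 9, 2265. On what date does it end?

+365 (one year) → Apr 9, 2266 (622 left).
+365 (one year) → Apr 9, 2267 (257 left).
Apr has 30 days: +22 → May 1, 2267 (235 left).
May has 31 days: +31 → Jun 1, 2267 (204 left).
Jun has 30 days: +30 → Jul 1, 2267 (174 left).
Jul has 31 days: +31 → Aug 1, 2267 (143 left).
Aug has 31 days: +31 → Sep 1, 2267 (112 left).
Sep has 30 days: +30 → Oct 1, 2267 (82 left).
Oct has 31 days: +31 → Nov 1, 2267 (51 left).
Nov has 30 days: +30 → Dec 1, 2267 (21 left).
+21 → Dec 22, 2267.

December 22, 2267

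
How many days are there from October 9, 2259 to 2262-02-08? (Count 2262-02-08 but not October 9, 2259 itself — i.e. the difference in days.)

853

Oct 9, 2259 → Oct 9, 2260: 366 days (Feb 29, 2260 is in that span).
Oct 9, 2260 → Oct 9, 2261: 365 days.
Oct 9, 2261 → Nov 9, 2261: 31 days (October has 31).
Nov 9, 2261 → Dec 9, 2261: 30 days (November has 30).
Dec 9, 2261 → Jan 9, 2262: 31 days (December has 31).
Jan 9, 2262 → Feb 8, 2262: 30 days.
Total: 853 days.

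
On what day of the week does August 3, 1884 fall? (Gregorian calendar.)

Sunday

Doomsday rule: the anchor day for the 1800s is Friday. For year 84: 84÷12 = 7 r 0, and 0÷4 = 0, so 7+0+0 = 7.
Friday + 7 ≡ Friday — that's 1884's doomsday.
In August the doomsday date is Aug 8.
Aug 3 is 5 days before Aug 8; 5 mod 7 = 5, so Friday − 5 = Sunday.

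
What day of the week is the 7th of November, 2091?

Doomsday rule: the anchor day for the 2000s is Tuesday. For year 91: 91÷12 = 7 r 7, and 7÷4 = 1, so 7+7+1 = 15.
Tuesday + 15 ≡ Wednesday — that's 2091's doomsday.
In November the doomsday date is Nov 7.
Nov 7 is the doomsday itself: Wednesday.

Wednesday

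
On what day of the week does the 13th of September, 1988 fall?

Doomsday rule: the anchor day for the 1900s is Wednesday. For year 88: 88÷12 = 7 r 4, and 4÷4 = 1, so 7+4+1 = 12.
Wednesday + 12 ≡ Monday — that's 1988's doomsday.
In September the doomsday date is Sep 5.
Sep 13 is 8 days after Sep 5; 8 mod 7 = 1, so Monday + 1 = Tuesday.

Tuesday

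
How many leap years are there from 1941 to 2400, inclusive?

Multiples of 4 in [1941,2400]: 115.
Of those, multiples of 100: 5 (not leap unless ÷400).
Multiples of 400: 2.
Leap years = 115 − 5 + 2 = 112.

112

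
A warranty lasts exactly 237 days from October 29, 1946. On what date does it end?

June 23, 1947

Oct has 31 days: +3 → Nov 1, 1946 (234 left).
Nov has 30 days: +30 → Dec 1, 1946 (204 left).
Dec has 31 days: +31 → Jan 1, 1947 (173 left).
Jan has 31 days: +31 → Feb 1, 1947 (142 left).
Feb has 28 days: +28 → Mar 1, 1947 (114 left).
Mar has 31 days: +31 → Apr 1, 1947 (83 left).
Apr has 30 days: +30 → May 1, 1947 (53 left).
May has 31 days: +31 → Jun 1, 1947 (22 left).
+22 → Jun 23, 1947.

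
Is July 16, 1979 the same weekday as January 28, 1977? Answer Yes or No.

No

From Jan 28, 1977 to Jul 16, 1979 is 899 days.
899 mod 7 = 3, so they are different weekdays.
(Jan 28, 1977 is a Friday; Jul 16, 1979 is a Monday.)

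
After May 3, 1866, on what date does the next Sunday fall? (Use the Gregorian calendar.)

May 6, 1866

May 3, 1866 is a Thursday.
From Thursday to the next Sunday is 3 days.
May 3, 1866 + 3 = May 6, 1866.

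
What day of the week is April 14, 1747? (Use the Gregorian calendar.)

Friday

Doomsday rule: the anchor day for the 1700s is Sunday. For year 47: 47÷12 = 3 r 11, and 11÷4 = 2, so 3+11+2 = 16.
Sunday + 16 ≡ Tuesday — that's 1747's doomsday.
In April the doomsday date is Apr 4.
Apr 14 is 10 days after Apr 4; 10 mod 7 = 3, so Tuesday + 3 = Friday.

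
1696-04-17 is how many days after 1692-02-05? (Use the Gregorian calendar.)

1533

Feb 5, 1692 → Feb 5, 1693: 366 days (Feb 29, 1692 is in that span).
Feb 5, 1693 → Feb 5, 1694: 365 days.
Feb 5, 1694 → Feb 5, 1695: 365 days.
Feb 5, 1695 → Feb 5, 1696: 365 days.
Feb 5, 1696 → Mar 5, 1696: 29 days (February has 29).
Mar 5, 1696 → Apr 5, 1696: 31 days (March has 31).
Apr 5, 1696 → Apr 17, 1696: 12 days.
Total: 1533 days.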